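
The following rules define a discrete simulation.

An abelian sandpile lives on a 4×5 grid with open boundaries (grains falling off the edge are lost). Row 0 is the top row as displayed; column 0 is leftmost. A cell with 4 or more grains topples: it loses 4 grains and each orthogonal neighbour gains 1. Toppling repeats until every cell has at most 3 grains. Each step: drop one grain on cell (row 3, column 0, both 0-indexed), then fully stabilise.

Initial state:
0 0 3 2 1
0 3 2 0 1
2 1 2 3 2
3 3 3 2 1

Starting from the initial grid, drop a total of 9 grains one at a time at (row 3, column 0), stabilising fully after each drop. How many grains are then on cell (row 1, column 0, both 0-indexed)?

[0] 0 0 3 2 1
0 3 2 0 1
2 1 2 3 2
3 3 3 2 1
[1] 0 0 3 2 1
0 3 2 0 1
3 2 3 3 2
1 1 0 3 1
[2] 0 0 3 2 1
0 3 2 0 1
3 2 3 3 2
2 1 0 3 1
[3] 0 0 3 2 1
0 3 2 0 1
3 2 3 3 2
3 1 0 3 1
[4] 0 0 3 2 1
1 3 2 0 1
0 3 3 3 2
1 2 0 3 1
[5] 0 0 3 2 1
1 3 2 0 1
0 3 3 3 2
2 2 0 3 1
[6] 0 0 3 2 1
1 3 2 0 1
0 3 3 3 2
3 2 0 3 1
[7] 0 0 3 2 1
1 3 2 0 1
1 3 3 3 2
0 3 0 3 1
[8] 0 0 3 2 1
1 3 2 0 1
1 3 3 3 2
1 3 0 3 1
[9] 0 0 3 2 1
1 3 2 0 1
1 3 3 3 2
2 3 0 3 1

1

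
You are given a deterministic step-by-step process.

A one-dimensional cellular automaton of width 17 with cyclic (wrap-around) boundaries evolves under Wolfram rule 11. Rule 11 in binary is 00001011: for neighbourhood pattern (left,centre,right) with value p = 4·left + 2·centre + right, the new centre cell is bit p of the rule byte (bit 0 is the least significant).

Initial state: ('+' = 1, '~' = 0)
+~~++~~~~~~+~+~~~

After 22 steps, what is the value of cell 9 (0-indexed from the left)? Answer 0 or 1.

gen 0: +~~++~~~~~~+~+~~~
gen 1: ~~++~~+++++~~~~++
gen 2: ~++~~++~~~~~++++~
gen 3: ++~~++~~+++++~~~~
gen 4: +~~++~~++~~~~~+++
gen 5: ~~++~~++~~+++++~~
gen 6: +++~~++~~++~~~~~+
gen 7: ~~~~++~~++~~+++++
gen 8: ~++++~~++~~++~~~~
gen 9: ++~~~~++~~++~~+++
gen 10: ~~~++++~~++~~++~~
gen 11: ++++~~~~++~~++~~+
gen 12: ~~~~~++++~~++~~++
gen 13: ~+++++~~~~++~~++~
gen 14: ++~~~~~++++~~++~~
gen 15: +~~+++++~~~~++~~+
gen 16: ~~++~~~~~++++~~++
gen 17: ~++~~+++++~~~~++~
gen 18: ++~~++~~~~~++++~~
gen 19: +~~++~~+++++~~~~+
gen 20: ~~++~~++~~~~~++++
gen 21: ~++~~++~~+++++~~~
gen 22: ++~~++~~++~~~~~++

1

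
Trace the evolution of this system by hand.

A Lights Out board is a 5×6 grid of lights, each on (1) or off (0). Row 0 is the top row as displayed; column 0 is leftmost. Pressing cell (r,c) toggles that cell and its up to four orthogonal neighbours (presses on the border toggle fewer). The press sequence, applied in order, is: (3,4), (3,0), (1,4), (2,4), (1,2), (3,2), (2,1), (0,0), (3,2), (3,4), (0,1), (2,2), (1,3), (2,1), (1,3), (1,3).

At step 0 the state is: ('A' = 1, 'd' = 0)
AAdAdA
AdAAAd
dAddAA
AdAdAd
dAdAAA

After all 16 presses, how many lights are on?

14

t=0: AAdAdA
AdAAAd
dAddAA
AdAdAd
dAdAAA
t=1: AAdAdA
AdAAAd
dAdddA
AdAAdA
dAdAdA
t=2: AAdAdA
AdAAAd
AAdddA
dAAAdA
AAdAdA
t=3: AAdAAA
AdAddA
AAddAA
dAAAdA
AAdAdA
t=4: AAdAAA
AdAdAA
AAdAdd
dAAAAA
AAdAdA
t=5: AAAAAA
AAdAAA
AAAAdd
dAAAAA
AAdAdA
t=6: AAAAAA
AAdAAA
AAdAdd
ddddAA
AAAAdA
t=7: AAAAAA
AddAAA
ddAAdd
dAddAA
AAAAdA
t=8: ddAAAA
dddAAA
ddAAdd
dAddAA
AAAAdA
t=9: ddAAAA
dddAAA
dddAdd
ddAAAA
AAdAdA
t=10: ddAAAA
dddAAA
dddAAd
ddAddd
AAdAAA
t=11: AAdAAA
dAdAAA
dddAAd
ddAddd
AAdAAA
t=12: AAdAAA
dAAAAA
dAAdAd
dddddd
AAdAAA
t=13: AAddAA
dAdddA
dAAAAd
dddddd
AAdAAA
t=14: AAddAA
dddddA
AddAAd
dAdddd
AAdAAA
t=15: AAdAAA
ddAAAA
AdddAd
dAdddd
AAdAAA
t=16: AAddAA
dddddA
AddAAd
dAdddd
AAdAAA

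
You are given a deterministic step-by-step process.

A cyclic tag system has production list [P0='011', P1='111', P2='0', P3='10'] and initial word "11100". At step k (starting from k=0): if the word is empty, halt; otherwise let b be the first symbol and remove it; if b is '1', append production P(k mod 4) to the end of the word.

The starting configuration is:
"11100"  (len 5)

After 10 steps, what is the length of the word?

11

k=0  "11100"  (len 5)
k=1  "1100011"  (len 7)
k=2  "100011111"  (len 9)
k=3  "000111110"  (len 9)
k=4  "00111110"  (len 8)
k=5  "0111110"  (len 7)
k=6  "111110"  (len 6)
k=7  "111100"  (len 6)
k=8  "1110010"  (len 7)
k=9  "110010011"  (len 9)
k=10  "10010011111"  (len 11)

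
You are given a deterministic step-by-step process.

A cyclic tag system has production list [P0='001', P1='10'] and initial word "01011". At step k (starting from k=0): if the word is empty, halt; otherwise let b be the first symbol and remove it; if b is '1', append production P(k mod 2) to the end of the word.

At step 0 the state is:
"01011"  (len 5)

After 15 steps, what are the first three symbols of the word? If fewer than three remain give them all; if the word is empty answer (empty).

010

0) "01011"  (len 5)
1) "1011"  (len 4)
2) "01110"  (len 5)
3) "1110"  (len 4)
4) "11010"  (len 5)
5) "1010001"  (len 7)
6) "01000110"  (len 8)
7) "1000110"  (len 7)
8) "00011010"  (len 8)
9) "0011010"  (len 7)
10) "011010"  (len 6)
11) "11010"  (len 5)
12) "101010"  (len 6)
13) "01010001"  (len 8)
14) "1010001"  (len 7)
15) "010001001"  (len 9)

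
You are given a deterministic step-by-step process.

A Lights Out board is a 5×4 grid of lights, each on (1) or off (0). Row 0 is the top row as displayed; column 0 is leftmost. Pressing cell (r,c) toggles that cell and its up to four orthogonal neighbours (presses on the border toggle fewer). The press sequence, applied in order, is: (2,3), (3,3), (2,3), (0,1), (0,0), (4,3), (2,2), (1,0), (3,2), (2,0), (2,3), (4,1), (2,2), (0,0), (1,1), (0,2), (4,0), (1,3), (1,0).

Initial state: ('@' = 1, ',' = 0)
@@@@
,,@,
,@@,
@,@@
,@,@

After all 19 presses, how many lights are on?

12

k=0  @@@@
,,@,
,@@,
@,@@
,@,@
k=1  @@@@
,,@@
,@,@
@,@,
,@,@
k=2  @@@@
,,@@
,@,,
@,,@
,@,,
k=3  @@@@
,,@,
,@@@
@,,,
,@,,
k=4  ,,,@
,@@,
,@@@
@,,,
,@,,
k=5  @@,@
@@@,
,@@@
@,,,
,@,,
k=6  @@,@
@@@,
,@@@
@,,@
,@@@
k=7  @@,@
@@,,
,,,,
@,@@
,@@@
k=8  ,@,@
,,,,
@,,,
@,@@
,@@@
k=9  ,@,@
,,,,
@,@,
@@,,
,@,@
k=10  ,@,@
@,,,
,@@,
,@,,
,@,@
k=11  ,@,@
@,,@
,@,@
,@,@
,@,@
k=12  ,@,@
@,,@
,@,@
,,,@
@,@@
k=13  ,@,@
@,@@
,,@,
,,@@
@,@@
k=14  @,,@
,,@@
,,@,
,,@@
@,@@
k=15  @@,@
@@,@
,@@,
,,@@
@,@@
k=16  @,@,
@@@@
,@@,
,,@@
@,@@
k=17  @,@,
@@@@
,@@,
@,@@
,@@@
k=18  @,@@
@@,,
,@@@
@,@@
,@@@
k=19  ,,@@
,,,,
@@@@
@,@@
,@@@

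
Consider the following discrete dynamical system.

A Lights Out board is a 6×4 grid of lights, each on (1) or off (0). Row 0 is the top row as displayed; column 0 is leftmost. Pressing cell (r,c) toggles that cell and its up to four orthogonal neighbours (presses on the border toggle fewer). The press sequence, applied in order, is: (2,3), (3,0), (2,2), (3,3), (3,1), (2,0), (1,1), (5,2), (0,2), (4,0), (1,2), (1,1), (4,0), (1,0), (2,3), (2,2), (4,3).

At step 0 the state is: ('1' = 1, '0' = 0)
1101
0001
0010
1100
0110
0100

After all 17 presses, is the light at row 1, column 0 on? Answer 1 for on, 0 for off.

0) 1101
0001
0010
1100
0110
0100
1) 1101
0000
0001
1101
0110
0100
2) 1101
0000
1001
0001
1110
0100
3) 1101
0010
1110
0011
1110
0100
4) 1101
0010
1111
0000
1111
0100
5) 1101
0010
1011
1110
1011
0100
6) 1101
1010
0111
0110
1011
0100
7) 1001
0100
0011
0110
1011
0100
8) 1001
0100
0011
0110
1001
0011
9) 1110
0110
0011
0110
1001
0011
10) 1110
0110
0011
1110
0101
1011
11) 1100
0001
0001
1110
0101
1011
12) 1000
1111
0101
1110
0101
1011
13) 1000
1111
0101
0110
1001
0011
14) 0000
0011
1101
0110
1001
0011
15) 0000
0010
1110
0111
1001
0011
16) 0000
0000
1001
0101
1001
0011
17) 0000
0000
1001
0100
1010
0010

0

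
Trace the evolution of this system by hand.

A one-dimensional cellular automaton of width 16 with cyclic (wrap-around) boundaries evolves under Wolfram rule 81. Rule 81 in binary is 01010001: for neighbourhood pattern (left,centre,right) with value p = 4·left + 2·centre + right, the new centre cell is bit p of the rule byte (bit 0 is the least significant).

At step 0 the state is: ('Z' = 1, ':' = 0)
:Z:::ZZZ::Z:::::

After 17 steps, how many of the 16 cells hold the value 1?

k=0  :Z:::ZZZ::Z:::::
k=1  ::ZZ:::ZZ::ZZZZZ
k=2  Z::ZZZ::ZZ:::::Z
k=3  ZZ:::ZZ::ZZZZZ::
k=4  :ZZZ::ZZ:::::ZZ:
k=5  :::ZZ::ZZZZZ::ZZ
k=6  ZZ::ZZ:::::ZZ::Z
k=7  :ZZ::ZZZZZ::ZZ::
k=8  ::ZZ:::::ZZ::ZZZ
k=9  Z::ZZZZZ::ZZ:::Z
k=10  ZZ:::::ZZ::ZZZ::
k=11  :ZZZZZ::ZZ:::ZZ:
k=12  :::::ZZ::ZZZ::ZZ
k=13  ZZZZ::ZZ:::ZZ::Z
k=14  :::ZZ::ZZZ::ZZ::
k=15  ZZ::ZZ:::ZZ::ZZZ
k=16  :ZZ::ZZZ::ZZ::::
k=17  ::ZZ:::ZZ::ZZZZZ

9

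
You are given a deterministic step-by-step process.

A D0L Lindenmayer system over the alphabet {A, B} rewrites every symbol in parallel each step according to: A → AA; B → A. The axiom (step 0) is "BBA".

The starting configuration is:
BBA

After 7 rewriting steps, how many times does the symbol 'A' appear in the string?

256

step 0: BBA
step 1: AAAA
step 2: AAAAAAAA
step 3: AAAAAAAAAAAAAAAA
step 4: AAAAAAAAAAAAAAAAAAAAAAAAAAAAAAAA
step 5: AAAAAAAAAAAAAAAAAAAAAAAAAAAAAAAAAAAAAAAAAAAAAAAAAAAAAAAAAAAAAAAA
step 6: AAAAAAAAAAAAAAAAAAAAAAAAAAAAAAAAAAAAAAAAAAAAAAAAAAAAAAAAAA…AAAAAAAAAAAAAAAAAAAAAAAAAAAAAAAAAAAAAAAAAAAAAAAAAAAAAAAAAA  (len 128)
step 7: AAAAAAAAAAAAAAAAAAAAAAAAAAAAAAAAAAAAAAAAAAAAAAAAAAAAAAAAAA…AAAAAAAAAAAAAAAAAAAAAAAAAAAAAAAAAAAAAAAAAAAAAAAAAAAAAAAAAA  (len 256)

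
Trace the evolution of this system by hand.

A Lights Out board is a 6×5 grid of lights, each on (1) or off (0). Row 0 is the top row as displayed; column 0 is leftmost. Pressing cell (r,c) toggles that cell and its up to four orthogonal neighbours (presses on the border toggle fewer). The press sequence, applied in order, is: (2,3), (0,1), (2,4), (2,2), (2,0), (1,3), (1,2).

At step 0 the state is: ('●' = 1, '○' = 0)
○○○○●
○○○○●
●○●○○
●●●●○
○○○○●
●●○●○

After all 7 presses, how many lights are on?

[0] ○○○○●
○○○○●
●○●○○
●●●●○
○○○○●
●●○●○
[1] ○○○○●
○○○●●
●○○●●
●●●○○
○○○○●
●●○●○
[2] ●●●○●
○●○●●
●○○●●
●●●○○
○○○○●
●●○●○
[3] ●●●○●
○●○●○
●○○○○
●●●○●
○○○○●
●●○●○
[4] ●●●○●
○●●●○
●●●●○
●●○○●
○○○○●
●●○●○
[5] ●●●○●
●●●●○
○○●●○
○●○○●
○○○○●
●●○●○
[6] ●●●●●
●●○○●
○○●○○
○●○○●
○○○○●
●●○●○
[7] ●●○●●
●○●●●
○○○○○
○●○○●
○○○○●
●●○●○

14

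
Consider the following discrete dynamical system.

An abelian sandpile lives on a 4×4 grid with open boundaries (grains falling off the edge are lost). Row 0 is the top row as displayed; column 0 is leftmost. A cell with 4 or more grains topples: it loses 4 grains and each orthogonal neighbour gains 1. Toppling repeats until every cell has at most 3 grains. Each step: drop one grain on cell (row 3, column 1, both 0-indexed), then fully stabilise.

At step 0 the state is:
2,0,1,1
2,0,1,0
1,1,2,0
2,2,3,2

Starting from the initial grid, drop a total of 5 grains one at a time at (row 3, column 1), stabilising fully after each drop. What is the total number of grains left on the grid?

20

[0] 2,0,1,1
2,0,1,0
1,1,2,0
2,2,3,2
[1] 2,0,1,1
2,0,1,0
1,1,2,0
2,3,3,2
[2] 2,0,1,1
2,0,1,0
1,2,3,0
3,1,0,3
[3] 2,0,1,1
2,0,1,0
1,2,3,0
3,2,0,3
[4] 2,0,1,1
2,0,1,0
1,2,3,0
3,3,0,3
[5] 2,0,1,1
2,0,1,0
2,3,3,0
0,1,1,3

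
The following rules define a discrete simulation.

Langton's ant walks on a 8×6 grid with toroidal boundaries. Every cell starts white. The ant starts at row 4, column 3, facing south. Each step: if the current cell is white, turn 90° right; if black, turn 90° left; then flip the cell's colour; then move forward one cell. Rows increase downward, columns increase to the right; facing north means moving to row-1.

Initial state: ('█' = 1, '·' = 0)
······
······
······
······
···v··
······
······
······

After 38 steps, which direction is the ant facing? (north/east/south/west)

south

[0] ······
······
······
······
···v··
······
······
······
[1] ······
······
······
······
··<█··
······
······
······
[2] ······
······
······
··^···
··██··
······
······
······
[3] ······
······
······
··█>··
··██··
······
······
······
[4] ······
······
······
··██··
··█v··
······
······
······
[5] ······
······
······
··██··
··█·>·
······
······
······
[6] ······
······
······
··██··
··█·█·
····v·
······
······
[7] ······
······
······
··██··
··█·█·
···<█·
······
······
[8] ······
······
······
··██··
··█^█·
···██·
······
······
[9] ······
······
······
··██··
··██>·
···██·
······
······
[10] ······
······
······
··██^·
··██··
···██·
······
······
[11] ······
······
······
··███>
··██··
···██·
······
······
[12] ······
······
······
··████
··██·v
···██·
······
······
[13] ······
······
······
··████
··██<█
···██·
······
······
[14] ······
······
······
··██^█
··████
···██·
······
······
[15] ······
······
······
··█<·█
··████
···██·
······
······
[16] ······
······
······
··█··█
··█v██
···██·
······
······
[17] ······
······
······
··█··█
··█·>█
···██·
······
······
[18] ······
······
······
··█·^█
··█··█
···██·
······
······
[19] ······
······
······
··█·█>
··█··█
···██·
······
······
[20] ······
······
·····^
··█·█·
··█··█
···██·
······
······
[21] ······
······
>····█
··█·█·
··█··█
···██·
······
······
[22] ······
······
█····█
v·█·█·
··█··█
···██·
······
······
[23] ······
······
█····█
█·█·█<
··█··█
···██·
······
······
[24] ······
······
█····^
█·█·██
··█··█
···██·
······
······
[25] ······
······
█···<·
█·█·██
··█··█
···██·
······
······
[26] ······
····^·
█···█·
█·█·██
··█··█
···██·
······
······
[27] ······
····█>
█···█·
█·█·██
··█··█
···██·
······
······
[28] ······
····██
█···█v
█·█·██
··█··█
···██·
······
······
[29] ······
····██
█···<█
█·█·██
··█··█
···██·
······
······
[30] ······
····██
█····█
█·█·v█
··█··█
···██·
······
······
[31] ······
····██
█····█
█·█··>
··█··█
···██·
······
······
[32] ······
····██
█····^
█·█···
··█··█
···██·
······
······
[33] ······
····██
█···<·
█·█···
··█··█
···██·
······
······
[34] ······
····^█
█···█·
█·█···
··█··█
···██·
······
······
[35] ······
···<·█
█···█·
█·█···
··█··█
···██·
······
······
[36] ···^··
···█·█
█···█·
█·█···
··█··█
···██·
······
······
[37] ···█>·
···█·█
█···█·
█·█···
··█··█
···██·
······
······
[38] ···██·
···█v█
█···█·
█·█···
··█··█
···██·
······
······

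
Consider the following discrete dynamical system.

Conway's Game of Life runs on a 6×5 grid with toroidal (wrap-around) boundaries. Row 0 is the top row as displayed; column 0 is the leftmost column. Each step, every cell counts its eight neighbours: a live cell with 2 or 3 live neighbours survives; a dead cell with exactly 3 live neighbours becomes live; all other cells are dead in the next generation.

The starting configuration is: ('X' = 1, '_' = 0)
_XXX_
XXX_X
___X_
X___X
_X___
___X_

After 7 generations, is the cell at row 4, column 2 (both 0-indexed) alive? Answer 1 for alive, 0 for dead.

t=0: _XXX_
XXX_X
___X_
X___X
_X___
___X_
t=1: _____
X___X
__XX_
X___X
X___X
_X_X_
t=2: X___X
___XX
_X_X_
XX___
_X_X_
X___X
t=3: _____
__XX_
_X_X_
XX__X
_XX__
_X_X_
t=4: ___X_
__XX_
_X_X_
___XX
___XX
_X___
t=5: ___X_
___XX
_____
X____
X_XXX
__XXX
t=6: _____
___XX
____X
XX_X_
X_X__
XX___
t=7: X___X
___XX
__X__
XXXX_
__X__
XX___

1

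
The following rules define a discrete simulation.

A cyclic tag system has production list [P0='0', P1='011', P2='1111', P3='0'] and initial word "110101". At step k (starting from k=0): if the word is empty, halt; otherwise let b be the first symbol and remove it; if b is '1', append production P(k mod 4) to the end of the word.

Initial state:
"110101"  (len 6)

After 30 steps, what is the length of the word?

gen 0: "110101"  (len 6)
gen 1: "101010"  (len 6)
gen 2: "01010011"  (len 8)
gen 3: "1010011"  (len 7)
gen 4: "0100110"  (len 7)
gen 5: "100110"  (len 6)
gen 6: "00110011"  (len 8)
gen 7: "0110011"  (len 7)
gen 8: "110011"  (len 6)
gen 9: "100110"  (len 6)
gen 10: "00110011"  (len 8)
gen 11: "0110011"  (len 7)
gen 12: "110011"  (len 6)
gen 13: "100110"  (len 6)
gen 14: "00110011"  (len 8)
gen 15: "0110011"  (len 7)
gen 16: "110011"  (len 6)
gen 17: "100110"  (len 6)
gen 18: "00110011"  (len 8)
gen 19: "0110011"  (len 7)
gen 20: "110011"  (len 6)
gen 21: "100110"  (len 6)
gen 22: "00110011"  (len 8)
gen 23: "0110011"  (len 7)
gen 24: "110011"  (len 6)
gen 25: "100110"  (len 6)
gen 26: "00110011"  (len 8)
gen 27: "0110011"  (len 7)
gen 28: "110011"  (len 6)
gen 29: "100110"  (len 6)
gen 30: "00110011"  (len 8)

8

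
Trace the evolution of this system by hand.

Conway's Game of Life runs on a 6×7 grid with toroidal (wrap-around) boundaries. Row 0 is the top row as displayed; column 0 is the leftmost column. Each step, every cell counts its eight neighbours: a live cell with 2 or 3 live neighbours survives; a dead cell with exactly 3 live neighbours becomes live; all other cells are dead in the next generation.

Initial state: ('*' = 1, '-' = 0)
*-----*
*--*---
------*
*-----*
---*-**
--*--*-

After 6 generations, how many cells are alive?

[0] *-----*
*--*---
------*
*-----*
---*-**
--*--*-
[1] **----*
*------
------*
*------
*---**-
*---**-
[2] -*---*-
-*-----
*-----*
*----*-
**--**-
----*--
[3] -------
-*----*
**----*
----**-
**--**-
**--*-*
[4] -*---**
-*----*
-*----*
----*--
-*-*---
-*--*-*
[5] -**---*
-**---*
-----*-
*-*----
*-****-
-*--*-*
[6] ---*--*
-**--**
*-*---*
--*--*-
*-*-**-
----*-*

17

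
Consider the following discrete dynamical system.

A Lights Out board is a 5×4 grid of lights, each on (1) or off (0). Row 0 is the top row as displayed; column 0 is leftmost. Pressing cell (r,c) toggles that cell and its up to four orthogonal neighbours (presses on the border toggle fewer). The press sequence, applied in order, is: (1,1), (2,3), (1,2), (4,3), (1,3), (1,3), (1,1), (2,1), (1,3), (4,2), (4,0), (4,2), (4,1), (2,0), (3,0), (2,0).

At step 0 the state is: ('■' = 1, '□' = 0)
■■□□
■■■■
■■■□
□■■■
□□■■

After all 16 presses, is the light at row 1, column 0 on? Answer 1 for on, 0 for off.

1

t=0: ■■□□
■■■■
■■■□
□■■■
□□■■
t=1: ■□□□
□□□■
■□■□
□■■■
□□■■
t=2: ■□□□
□□□□
■□□■
□■■□
□□■■
t=3: ■□■□
□■■■
■□■■
□■■□
□□■■
t=4: ■□■□
□■■■
■□■■
□■■■
□□□□
t=5: ■□■■
□■□□
■□■□
□■■■
□□□□
t=6: ■□■□
□■■■
■□■■
□■■■
□□□□
t=7: ■■■□
■□□■
■■■■
□■■■
□□□□
t=8: ■■■□
■■□■
□□□■
□□■■
□□□□
t=9: ■■■■
■■■□
□□□□
□□■■
□□□□
t=10: ■■■■
■■■□
□□□□
□□□■
□■■■
t=11: ■■■■
■■■□
□□□□
■□□■
■□■■
t=12: ■■■■
■■■□
□□□□
■□■■
■■□□
t=13: ■■■■
■■■□
□□□□
■■■■
□□■□
t=14: ■■■■
□■■□
■■□□
□■■■
□□■□
t=15: ■■■■
□■■□
□■□□
■□■■
■□■□
t=16: ■■■■
■■■□
■□□□
□□■■
■□■□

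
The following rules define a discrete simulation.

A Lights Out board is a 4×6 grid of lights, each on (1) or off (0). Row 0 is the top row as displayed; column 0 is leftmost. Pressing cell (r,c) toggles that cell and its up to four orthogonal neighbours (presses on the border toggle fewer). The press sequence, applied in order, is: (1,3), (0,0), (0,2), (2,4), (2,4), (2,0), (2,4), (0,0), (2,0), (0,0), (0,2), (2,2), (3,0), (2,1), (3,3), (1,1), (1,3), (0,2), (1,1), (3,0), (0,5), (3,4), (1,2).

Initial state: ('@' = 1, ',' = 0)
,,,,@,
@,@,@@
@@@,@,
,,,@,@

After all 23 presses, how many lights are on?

step 0: ,,,,@,
@,@,@@
@@@,@,
,,,@,@
step 1: ,,,@@,
@,,@,@
@@@@@,
,,,@,@
step 2: @@,@@,
,,,@,@
@@@@@,
,,,@,@
step 3: @,@,@,
,,@@,@
@@@@@,
,,,@,@
step 4: @,@,@,
,,@@@@
@@@,,@
,,,@@@
step 5: @,@,@,
,,@@,@
@@@@@,
,,,@,@
step 6: @,@,@,
@,@@,@
,,@@@,
@,,@,@
step 7: @,@,@,
@,@@@@
,,@,,@
@,,@@@
step 8: ,@@,@,
,,@@@@
,,@,,@
@,,@@@
step 9: ,@@,@,
@,@@@@
@@@,,@
,,,@@@
step 10: @,@,@,
,,@@@@
@@@,,@
,,,@@@
step 11: @@,@@,
,,,@@@
@@@,,@
,,,@@@
step 12: @@,@@,
,,@@@@
@,,@,@
,,@@@@
step 13: @@,@@,
,,@@@@
,,,@,@
@@@@@@
step 14: @@,@@,
,@@@@@
@@@@,@
@,@@@@
step 15: @@,@@,
,@@@@@
@@@,,@
@,,,,@
step 16: @,,@@,
@,,@@@
@,@,,@
@,,,,@
step 17: @,,,@,
@,@,,@
@,@@,@
@,,,,@
step 18: @@@@@,
@,,,,@
@,@@,@
@,,,,@
step 19: @,@@@,
,@@,,@
@@@@,@
@,,,,@
step 20: @,@@@,
,@@,,@
,@@@,@
,@,,,@
step 21: @,@@,@
,@@,,,
,@@@,@
,@,,,@
step 22: @,@@,@
,@@,,,
,@@@@@
,@,@@,
step 23: @,,@,@
,,,@,,
,@,@@@
,@,@@,

11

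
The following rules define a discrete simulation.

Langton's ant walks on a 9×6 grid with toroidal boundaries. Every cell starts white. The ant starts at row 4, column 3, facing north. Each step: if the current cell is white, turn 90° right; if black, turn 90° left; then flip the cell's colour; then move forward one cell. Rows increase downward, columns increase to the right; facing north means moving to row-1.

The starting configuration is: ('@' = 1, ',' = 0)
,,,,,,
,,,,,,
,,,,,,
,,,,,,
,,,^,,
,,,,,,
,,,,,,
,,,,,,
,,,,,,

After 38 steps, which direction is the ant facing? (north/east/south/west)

step 0: ,,,,,,
,,,,,,
,,,,,,
,,,,,,
,,,^,,
,,,,,,
,,,,,,
,,,,,,
,,,,,,
step 1: ,,,,,,
,,,,,,
,,,,,,
,,,,,,
,,,@>,
,,,,,,
,,,,,,
,,,,,,
,,,,,,
step 2: ,,,,,,
,,,,,,
,,,,,,
,,,,,,
,,,@@,
,,,,v,
,,,,,,
,,,,,,
,,,,,,
step 3: ,,,,,,
,,,,,,
,,,,,,
,,,,,,
,,,@@,
,,,<@,
,,,,,,
,,,,,,
,,,,,,
step 4: ,,,,,,
,,,,,,
,,,,,,
,,,,,,
,,,^@,
,,,@@,
,,,,,,
,,,,,,
,,,,,,
step 5: ,,,,,,
,,,,,,
,,,,,,
,,,,,,
,,<,@,
,,,@@,
,,,,,,
,,,,,,
,,,,,,
step 6: ,,,,,,
,,,,,,
,,,,,,
,,^,,,
,,@,@,
,,,@@,
,,,,,,
,,,,,,
,,,,,,
step 7: ,,,,,,
,,,,,,
,,,,,,
,,@>,,
,,@,@,
,,,@@,
,,,,,,
,,,,,,
,,,,,,
step 8: ,,,,,,
,,,,,,
,,,,,,
,,@@,,
,,@v@,
,,,@@,
,,,,,,
,,,,,,
,,,,,,
step 9: ,,,,,,
,,,,,,
,,,,,,
,,@@,,
,,<@@,
,,,@@,
,,,,,,
,,,,,,
,,,,,,
step 10: ,,,,,,
,,,,,,
,,,,,,
,,@@,,
,,,@@,
,,v@@,
,,,,,,
,,,,,,
,,,,,,
step 11: ,,,,,,
,,,,,,
,,,,,,
,,@@,,
,,,@@,
,<@@@,
,,,,,,
,,,,,,
,,,,,,
step 12: ,,,,,,
,,,,,,
,,,,,,
,,@@,,
,^,@@,
,@@@@,
,,,,,,
,,,,,,
,,,,,,
step 13: ,,,,,,
,,,,,,
,,,,,,
,,@@,,
,@>@@,
,@@@@,
,,,,,,
,,,,,,
,,,,,,
step 14: ,,,,,,
,,,,,,
,,,,,,
,,@@,,
,@@@@,
,@v@@,
,,,,,,
,,,,,,
,,,,,,
step 15: ,,,,,,
,,,,,,
,,,,,,
,,@@,,
,@@@@,
,@,>@,
,,,,,,
,,,,,,
,,,,,,
step 16: ,,,,,,
,,,,,,
,,,,,,
,,@@,,
,@@^@,
,@,,@,
,,,,,,
,,,,,,
,,,,,,
step 17: ,,,,,,
,,,,,,
,,,,,,
,,@@,,
,@<,@,
,@,,@,
,,,,,,
,,,,,,
,,,,,,
step 18: ,,,,,,
,,,,,,
,,,,,,
,,@@,,
,@,,@,
,@v,@,
,,,,,,
,,,,,,
,,,,,,
step 19: ,,,,,,
,,,,,,
,,,,,,
,,@@,,
,@,,@,
,<@,@,
,,,,,,
,,,,,,
,,,,,,
step 20: ,,,,,,
,,,,,,
,,,,,,
,,@@,,
,@,,@,
,,@,@,
,v,,,,
,,,,,,
,,,,,,
step 21: ,,,,,,
,,,,,,
,,,,,,
,,@@,,
,@,,@,
,,@,@,
<@,,,,
,,,,,,
,,,,,,
step 22: ,,,,,,
,,,,,,
,,,,,,
,,@@,,
,@,,@,
^,@,@,
@@,,,,
,,,,,,
,,,,,,
step 23: ,,,,,,
,,,,,,
,,,,,,
,,@@,,
,@,,@,
@>@,@,
@@,,,,
,,,,,,
,,,,,,
step 24: ,,,,,,
,,,,,,
,,,,,,
,,@@,,
,@,,@,
@@@,@,
@v,,,,
,,,,,,
,,,,,,
step 25: ,,,,,,
,,,,,,
,,,,,,
,,@@,,
,@,,@,
@@@,@,
@,>,,,
,,,,,,
,,,,,,
step 26: ,,,,,,
,,,,,,
,,,,,,
,,@@,,
,@,,@,
@@@,@,
@,@,,,
,,v,,,
,,,,,,
step 27: ,,,,,,
,,,,,,
,,,,,,
,,@@,,
,@,,@,
@@@,@,
@,@,,,
,<@,,,
,,,,,,
step 28: ,,,,,,
,,,,,,
,,,,,,
,,@@,,
,@,,@,
@@@,@,
@^@,,,
,@@,,,
,,,,,,
step 29: ,,,,,,
,,,,,,
,,,,,,
,,@@,,
,@,,@,
@@@,@,
@@>,,,
,@@,,,
,,,,,,
step 30: ,,,,,,
,,,,,,
,,,,,,
,,@@,,
,@,,@,
@@^,@,
@@,,,,
,@@,,,
,,,,,,
step 31: ,,,,,,
,,,,,,
,,,,,,
,,@@,,
,@,,@,
@<,,@,
@@,,,,
,@@,,,
,,,,,,
step 32: ,,,,,,
,,,,,,
,,,,,,
,,@@,,
,@,,@,
@,,,@,
@v,,,,
,@@,,,
,,,,,,
step 33: ,,,,,,
,,,,,,
,,,,,,
,,@@,,
,@,,@,
@,,,@,
@,>,,,
,@@,,,
,,,,,,
step 34: ,,,,,,
,,,,,,
,,,,,,
,,@@,,
,@,,@,
@,,,@,
@,@,,,
,@v,,,
,,,,,,
step 35: ,,,,,,
,,,,,,
,,,,,,
,,@@,,
,@,,@,
@,,,@,
@,@,,,
,@,>,,
,,,,,,
step 36: ,,,,,,
,,,,,,
,,,,,,
,,@@,,
,@,,@,
@,,,@,
@,@,,,
,@,@,,
,,,v,,
step 37: ,,,,,,
,,,,,,
,,,,,,
,,@@,,
,@,,@,
@,,,@,
@,@,,,
,@,@,,
,,<@,,
step 38: ,,,,,,
,,,,,,
,,,,,,
,,@@,,
,@,,@,
@,,,@,
@,@,,,
,@^@,,
,,@@,,

north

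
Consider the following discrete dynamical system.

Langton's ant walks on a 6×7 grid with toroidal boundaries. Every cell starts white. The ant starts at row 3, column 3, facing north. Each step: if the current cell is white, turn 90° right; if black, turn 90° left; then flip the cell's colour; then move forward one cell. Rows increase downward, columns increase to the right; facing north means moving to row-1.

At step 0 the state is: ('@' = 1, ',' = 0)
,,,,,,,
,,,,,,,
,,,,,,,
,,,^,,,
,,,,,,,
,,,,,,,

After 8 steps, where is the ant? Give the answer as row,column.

gen 0: ,,,,,,,
,,,,,,,
,,,,,,,
,,,^,,,
,,,,,,,
,,,,,,,
gen 1: ,,,,,,,
,,,,,,,
,,,,,,,
,,,@>,,
,,,,,,,
,,,,,,,
gen 2: ,,,,,,,
,,,,,,,
,,,,,,,
,,,@@,,
,,,,v,,
,,,,,,,
gen 3: ,,,,,,,
,,,,,,,
,,,,,,,
,,,@@,,
,,,<@,,
,,,,,,,
gen 4: ,,,,,,,
,,,,,,,
,,,,,,,
,,,^@,,
,,,@@,,
,,,,,,,
gen 5: ,,,,,,,
,,,,,,,
,,,,,,,
,,<,@,,
,,,@@,,
,,,,,,,
gen 6: ,,,,,,,
,,,,,,,
,,^,,,,
,,@,@,,
,,,@@,,
,,,,,,,
gen 7: ,,,,,,,
,,,,,,,
,,@>,,,
,,@,@,,
,,,@@,,
,,,,,,,
gen 8: ,,,,,,,
,,,,,,,
,,@@,,,
,,@v@,,
,,,@@,,
,,,,,,,

3,3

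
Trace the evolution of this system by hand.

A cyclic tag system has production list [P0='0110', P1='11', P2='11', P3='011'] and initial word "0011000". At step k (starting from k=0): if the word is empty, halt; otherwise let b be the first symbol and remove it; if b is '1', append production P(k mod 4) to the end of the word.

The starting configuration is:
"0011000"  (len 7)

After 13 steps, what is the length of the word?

t=0: "0011000"  (len 7)
t=1: "011000"  (len 6)
t=2: "11000"  (len 5)
t=3: "100011"  (len 6)
t=4: "00011011"  (len 8)
t=5: "0011011"  (len 7)
t=6: "011011"  (len 6)
t=7: "11011"  (len 5)
t=8: "1011011"  (len 7)
t=9: "0110110110"  (len 10)
t=10: "110110110"  (len 9)
t=11: "1011011011"  (len 10)
t=12: "011011011011"  (len 12)
t=13: "11011011011"  (len 11)

11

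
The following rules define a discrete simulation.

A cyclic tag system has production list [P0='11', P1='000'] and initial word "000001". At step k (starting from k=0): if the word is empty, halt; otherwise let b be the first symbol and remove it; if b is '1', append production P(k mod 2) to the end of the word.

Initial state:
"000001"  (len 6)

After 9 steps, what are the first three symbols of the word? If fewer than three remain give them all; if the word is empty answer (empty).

k=0  "000001"  (len 6)
k=1  "00001"  (len 5)
k=2  "0001"  (len 4)
k=3  "001"  (len 3)
k=4  "01"  (len 2)
k=5  "1"  (len 1)
k=6  "000"  (len 3)
k=7  "00"  (len 2)
k=8  "0"  (len 1)
k=9  (halted — word empty)

(empty)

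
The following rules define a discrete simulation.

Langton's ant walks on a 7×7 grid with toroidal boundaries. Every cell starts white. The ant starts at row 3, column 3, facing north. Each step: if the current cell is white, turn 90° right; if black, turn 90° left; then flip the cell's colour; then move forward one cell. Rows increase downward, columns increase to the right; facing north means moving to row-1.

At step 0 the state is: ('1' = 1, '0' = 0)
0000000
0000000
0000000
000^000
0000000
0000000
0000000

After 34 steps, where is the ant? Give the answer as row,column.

6,2

k=0  0000000
0000000
0000000
000^000
0000000
0000000
0000000
k=1  0000000
0000000
0000000
0001>00
0000000
0000000
0000000
k=2  0000000
0000000
0000000
0001100
0000v00
0000000
0000000
k=3  0000000
0000000
0000000
0001100
000<100
0000000
0000000
k=4  0000000
0000000
0000000
000^100
0001100
0000000
0000000
k=5  0000000
0000000
0000000
00<0100
0001100
0000000
0000000
k=6  0000000
0000000
00^0000
0010100
0001100
0000000
0000000
k=7  0000000
0000000
001>000
0010100
0001100
0000000
0000000
k=8  0000000
0000000
0011000
001v100
0001100
0000000
0000000
k=9  0000000
0000000
0011000
00<1100
0001100
0000000
0000000
k=10  0000000
0000000
0011000
0001100
00v1100
0000000
0000000
k=11  0000000
0000000
0011000
0001100
0<11100
0000000
0000000
k=12  0000000
0000000
0011000
0^01100
0111100
0000000
0000000
k=13  0000000
0000000
0011000
01>1100
0111100
0000000
0000000
k=14  0000000
0000000
0011000
0111100
01v1100
0000000
0000000
k=15  0000000
0000000
0011000
0111100
010>100
0000000
0000000
k=16  0000000
0000000
0011000
011^100
0100100
0000000
0000000
k=17  0000000
0000000
0011000
01<0100
0100100
0000000
0000000
k=18  0000000
0000000
0011000
0100100
01v0100
0000000
0000000
k=19  0000000
0000000
0011000
0100100
0<10100
0000000
0000000
k=20  0000000
0000000
0011000
0100100
0010100
0v00000
0000000
k=21  0000000
0000000
0011000
0100100
0010100
<100000
0000000
k=22  0000000
0000000
0011000
0100100
^010100
1100000
0000000
k=23  0000000
0000000
0011000
0100100
1>10100
1100000
0000000
k=24  0000000
0000000
0011000
0100100
1110100
1v00000
0000000
k=25  0000000
0000000
0011000
0100100
1110100
10>0000
0000000
k=26  0000000
0000000
0011000
0100100
1110100
1010000
00v0000
k=27  0000000
0000000
0011000
0100100
1110100
1010000
0<10000
k=28  0000000
0000000
0011000
0100100
1110100
1^10000
0110000
k=29  0000000
0000000
0011000
0100100
1110100
11>0000
0110000
k=30  0000000
0000000
0011000
0100100
11^0100
1100000
0110000
k=31  0000000
0000000
0011000
0100100
1<00100
1100000
0110000
k=32  0000000
0000000
0011000
0100100
1000100
1v00000
0110000
k=33  0000000
0000000
0011000
0100100
1000100
10>0000
0110000
k=34  0000000
0000000
0011000
0100100
1000100
1010000
01v0000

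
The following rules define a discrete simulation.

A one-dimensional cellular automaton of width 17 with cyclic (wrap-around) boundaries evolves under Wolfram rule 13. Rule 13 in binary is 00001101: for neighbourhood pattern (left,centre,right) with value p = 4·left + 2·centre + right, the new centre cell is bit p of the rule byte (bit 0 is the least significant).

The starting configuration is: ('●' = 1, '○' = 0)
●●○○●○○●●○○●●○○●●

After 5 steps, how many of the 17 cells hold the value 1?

gen 0: ●●○○●○○●●○○●●○○●●
gen 1: ○○○○●○○●○○○●○○○●○
gen 2: ●●●○●○○●○●○●○●○●○
gen 3: ●○○○●○○●○●○●○●○●○
gen 4: ●○●○●○○●○●○●○●○●○
gen 5: ●○●○●○○●○●○●○●○●○

8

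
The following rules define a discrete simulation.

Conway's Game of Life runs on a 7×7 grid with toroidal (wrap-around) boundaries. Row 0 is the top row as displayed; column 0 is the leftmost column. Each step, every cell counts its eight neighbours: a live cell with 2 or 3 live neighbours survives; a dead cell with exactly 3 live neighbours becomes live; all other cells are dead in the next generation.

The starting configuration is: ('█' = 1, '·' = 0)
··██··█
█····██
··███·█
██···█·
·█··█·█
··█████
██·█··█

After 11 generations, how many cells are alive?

[0] ··██··█
█····██
··███·█
██···█·
·█··█·█
··█████
██·█··█
[1] ··███··
██·····
··███··
·█·····
·█·····
·······
·█·····
[2] █·██···
·█·····
█·██···
·█·█···
·······
·······
··██···
[3] ···█···
█······
█··█···
·█·█···
·······
·······
·███···
[4] ·█·█···
·······
███····
··█····
·······
··█····
··██···
[5] ···█···
█······
·██····
··█····
·······
··██···
·█·█···
[6] ··█····
·██····
·██····
·██····
··██···
··██···
···██··
[7] ·██····
···█···
█··█···
·······
·······
·······
····█··
[8] ··██···
·█·█···
·······
·······
·······
·······
·······
[9] ··██···
···█···
·······
·······
·······
·······
·······
[10] ··██···
··██···
·······
·······
·······
·······
·······
[11] ··██···
··██···
·······
·······
·······
·······
·······

4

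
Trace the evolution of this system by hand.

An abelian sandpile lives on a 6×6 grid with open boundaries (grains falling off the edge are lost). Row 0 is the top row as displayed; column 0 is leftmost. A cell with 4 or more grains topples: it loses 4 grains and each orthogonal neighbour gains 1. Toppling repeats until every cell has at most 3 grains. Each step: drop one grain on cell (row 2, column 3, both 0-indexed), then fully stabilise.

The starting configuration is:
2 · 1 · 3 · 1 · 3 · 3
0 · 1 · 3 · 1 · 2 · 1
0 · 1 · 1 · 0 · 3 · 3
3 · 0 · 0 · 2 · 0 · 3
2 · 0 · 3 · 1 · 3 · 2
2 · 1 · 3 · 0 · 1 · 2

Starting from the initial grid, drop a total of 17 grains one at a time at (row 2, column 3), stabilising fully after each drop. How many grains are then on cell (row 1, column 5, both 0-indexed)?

2

gen 0: 2 · 1 · 3 · 1 · 3 · 3
0 · 1 · 3 · 1 · 2 · 1
0 · 1 · 1 · 0 · 3 · 3
3 · 0 · 0 · 2 · 0 · 3
2 · 0 · 3 · 1 · 3 · 2
2 · 1 · 3 · 0 · 1 · 2
gen 1: 2 · 1 · 3 · 1 · 3 · 3
0 · 1 · 3 · 1 · 2 · 1
0 · 1 · 1 · 1 · 3 · 3
3 · 0 · 0 · 2 · 0 · 3
2 · 0 · 3 · 1 · 3 · 2
2 · 1 · 3 · 0 · 1 · 2
gen 2: 2 · 1 · 3 · 1 · 3 · 3
0 · 1 · 3 · 1 · 2 · 1
0 · 1 · 1 · 2 · 3 · 3
3 · 0 · 0 · 2 · 0 · 3
2 · 0 · 3 · 1 · 3 · 2
2 · 1 · 3 · 0 · 1 · 2
gen 3: 2 · 1 · 3 · 1 · 3 · 3
0 · 1 · 3 · 1 · 2 · 1
0 · 1 · 1 · 3 · 3 · 3
3 · 0 · 0 · 2 · 0 · 3
2 · 0 · 3 · 1 · 3 · 2
2 · 1 · 3 · 0 · 1 · 2
gen 4: 2 · 1 · 3 · 1 · 3 · 3
0 · 1 · 3 · 2 · 3 · 2
0 · 1 · 2 · 1 · 1 · 1
3 · 0 · 0 · 3 · 2 · 0
2 · 0 · 3 · 1 · 3 · 3
2 · 1 · 3 · 0 · 1 · 2
gen 5: 2 · 1 · 3 · 1 · 3 · 3
0 · 1 · 3 · 2 · 3 · 2
0 · 1 · 2 · 2 · 1 · 1
3 · 0 · 0 · 3 · 2 · 0
2 · 0 · 3 · 1 · 3 · 3
2 · 1 · 3 · 0 · 1 · 2
gen 6: 2 · 1 · 3 · 1 · 3 · 3
0 · 1 · 3 · 2 · 3 · 2
0 · 1 · 2 · 3 · 1 · 1
3 · 0 · 0 · 3 · 2 · 0
2 · 0 · 3 · 1 · 3 · 3
2 · 1 · 3 · 0 · 1 · 2
gen 7: 2 · 1 · 3 · 1 · 3 · 3
0 · 1 · 3 · 3 · 3 · 2
0 · 1 · 3 · 1 · 2 · 1
3 · 0 · 1 · 0 · 3 · 0
2 · 0 · 3 · 2 · 3 · 3
2 · 1 · 3 · 0 · 1 · 2
gen 8: 2 · 1 · 3 · 1 · 3 · 3
0 · 1 · 3 · 3 · 3 · 2
0 · 1 · 3 · 2 · 2 · 1
3 · 0 · 1 · 0 · 3 · 0
2 · 0 · 3 · 2 · 3 · 3
2 · 1 · 3 · 0 · 1 · 2
gen 9: 2 · 1 · 3 · 1 · 3 · 3
0 · 1 · 3 · 3 · 3 · 2
0 · 1 · 3 · 3 · 2 · 1
3 · 0 · 1 · 0 · 3 · 0
2 · 0 · 3 · 2 · 3 · 3
2 · 1 · 3 · 0 · 1 · 2
gen 10: 2 · 2 · 1 · 0 · 2 · 1
0 · 2 · 2 · 3 · 3 · 0
0 · 2 · 1 · 3 · 1 · 3
3 · 0 · 2 · 2 · 1 · 2
2 · 0 · 3 · 3 · 1 · 0
2 · 1 · 3 · 0 · 2 · 3
gen 11: 2 · 2 · 1 · 1 · 3 · 1
0 · 2 · 3 · 1 · 0 · 1
0 · 2 · 2 · 1 · 3 · 3
3 · 0 · 2 · 3 · 1 · 2
2 · 0 · 3 · 3 · 1 · 0
2 · 1 · 3 · 0 · 2 · 3
gen 12: 2 · 2 · 1 · 1 · 3 · 1
0 · 2 · 3 · 1 · 0 · 1
0 · 2 · 2 · 2 · 3 · 3
3 · 0 · 2 · 3 · 1 · 2
2 · 0 · 3 · 3 · 1 · 0
2 · 1 · 3 · 0 · 2 · 3
gen 13: 2 · 2 · 1 · 1 · 3 · 1
0 · 2 · 3 · 1 · 0 · 1
0 · 2 · 2 · 3 · 3 · 3
3 · 0 · 2 · 3 · 1 · 2
2 · 0 · 3 · 3 · 1 · 0
2 · 1 · 3 · 0 · 2 · 3
gen 14: 2 · 2 · 2 · 1 · 3 · 1
0 · 3 · 0 · 3 · 1 · 2
0 · 3 · 1 · 3 · 1 · 0
3 · 1 · 1 · 2 · 3 · 3
2 · 1 · 2 · 1 · 2 · 0
2 · 2 · 0 · 2 · 2 · 3
gen 15: 2 · 2 · 2 · 2 · 3 · 1
0 · 3 · 1 · 0 · 2 · 2
0 · 3 · 2 · 1 · 2 · 0
3 · 1 · 1 · 3 · 3 · 3
2 · 1 · 2 · 1 · 2 · 0
2 · 2 · 0 · 2 · 2 · 3
gen 16: 2 · 2 · 2 · 2 · 3 · 1
0 · 3 · 1 · 0 · 2 · 2
0 · 3 · 2 · 2 · 2 · 0
3 · 1 · 1 · 3 · 3 · 3
2 · 1 · 2 · 1 · 2 · 0
2 · 2 · 0 · 2 · 2 · 3
gen 17: 2 · 2 · 2 · 2 · 3 · 1
0 · 3 · 1 · 0 · 2 · 2
0 · 3 · 2 · 3 · 2 · 0
3 · 1 · 1 · 3 · 3 · 3
2 · 1 · 2 · 1 · 2 · 0
2 · 2 · 0 · 2 · 2 · 3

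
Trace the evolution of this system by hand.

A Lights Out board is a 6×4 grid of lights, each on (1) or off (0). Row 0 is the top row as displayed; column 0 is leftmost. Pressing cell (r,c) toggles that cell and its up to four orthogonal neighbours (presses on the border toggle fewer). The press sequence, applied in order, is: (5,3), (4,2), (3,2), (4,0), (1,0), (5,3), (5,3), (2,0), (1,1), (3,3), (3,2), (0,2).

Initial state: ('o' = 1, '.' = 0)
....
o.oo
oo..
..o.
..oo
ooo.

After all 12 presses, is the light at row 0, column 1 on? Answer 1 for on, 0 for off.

0

k=0  ....
o.oo
oo..
..o.
..oo
ooo.
k=1  ....
o.oo
oo..
..o.
..o.
oo.o
k=2  ....
o.oo
oo..
....
.o.o
oooo
k=3  ....
o.oo
ooo.
.ooo
.ooo
oooo
k=4  ....
o.oo
ooo.
oooo
o.oo
.ooo
k=5  o...
.ooo
.oo.
oooo
o.oo
.ooo
k=6  o...
.ooo
.oo.
oooo
o.o.
.o..
k=7  o...
.ooo
.oo.
oooo
o.oo
.ooo
k=8  o...
oooo
o.o.
.ooo
o.oo
.ooo
k=9  oo..
...o
ooo.
.ooo
o.oo
.ooo
k=10  oo..
...o
oooo
.o..
o.o.
.ooo
k=11  oo..
...o
oo.o
..oo
o...
.ooo
k=12  o.oo
..oo
oo.o
..oo
o...
.ooo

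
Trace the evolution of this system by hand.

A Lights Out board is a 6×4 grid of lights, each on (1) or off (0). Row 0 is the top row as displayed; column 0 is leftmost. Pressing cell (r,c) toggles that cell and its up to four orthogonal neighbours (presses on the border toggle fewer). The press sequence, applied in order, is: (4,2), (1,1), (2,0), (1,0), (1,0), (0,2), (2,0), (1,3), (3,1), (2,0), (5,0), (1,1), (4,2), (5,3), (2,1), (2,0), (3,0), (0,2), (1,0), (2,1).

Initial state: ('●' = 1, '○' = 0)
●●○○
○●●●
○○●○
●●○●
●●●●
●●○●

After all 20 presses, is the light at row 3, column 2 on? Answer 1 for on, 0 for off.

k=0  ●●○○
○●●●
○○●○
●●○●
●●●●
●●○●
k=1  ●●○○
○●●●
○○●○
●●●●
●○○○
●●●●
k=2  ●○○○
●○○●
○●●○
●●●●
●○○○
●●●●
k=3  ●○○○
○○○●
●○●○
○●●●
●○○○
●●●●
k=4  ○○○○
●●○●
○○●○
○●●●
●○○○
●●●●
k=5  ●○○○
○○○●
●○●○
○●●●
●○○○
●●●●
k=6  ●●●●
○○●●
●○●○
○●●●
●○○○
●●●●
k=7  ●●●●
●○●●
○●●○
●●●●
●○○○
●●●●
k=8  ●●●○
●○○○
○●●●
●●●●
●○○○
●●●●
k=9  ●●●○
●○○○
○○●●
○○○●
●●○○
●●●●
k=10  ●●●○
○○○○
●●●●
●○○●
●●○○
●●●●
k=11  ●●●○
○○○○
●●●●
●○○●
○●○○
○○●●
k=12  ●○●○
●●●○
●○●●
●○○●
○●○○
○○●●
k=13  ●○●○
●●●○
●○●●
●○●●
○○●●
○○○●
k=14  ●○●○
●●●○
●○●●
●○●●
○○●○
○○●○
k=15  ●○●○
●○●○
○●○●
●●●●
○○●○
○○●○
k=16  ●○●○
○○●○
●○○●
○●●●
○○●○
○○●○
k=17  ●○●○
○○●○
○○○●
●○●●
●○●○
○○●○
k=18  ●●○●
○○○○
○○○●
●○●●
●○●○
○○●○
k=19  ○●○●
●●○○
●○○●
●○●●
●○●○
○○●○
k=20  ○●○●
●○○○
○●●●
●●●●
●○●○
○○●○

1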